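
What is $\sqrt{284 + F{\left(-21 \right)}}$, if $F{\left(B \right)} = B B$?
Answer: $5 \sqrt{29} \approx 26.926$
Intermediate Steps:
$F{\left(B \right)} = B^{2}$
$\sqrt{284 + F{\left(-21 \right)}} = \sqrt{284 + \left(-21\right)^{2}} = \sqrt{284 + 441} = \sqrt{725} = 5 \sqrt{29}$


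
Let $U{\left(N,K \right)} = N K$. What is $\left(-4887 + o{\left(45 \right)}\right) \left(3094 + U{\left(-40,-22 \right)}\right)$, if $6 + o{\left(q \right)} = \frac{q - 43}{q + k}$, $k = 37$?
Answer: $- \frac{797232088}{41} \approx -1.9445 \cdot 10^{7}$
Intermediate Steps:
$o{\left(q \right)} = -6 + \frac{-43 + q}{37 + q}$ ($o{\left(q \right)} = -6 + \frac{q - 43}{q + 37} = -6 + \frac{-43 + q}{37 + q}$)
$U{\left(N,K \right)} = K N$
$\left(-4887 + o{\left(45 \right)}\right) \left(3094 + U{\left(-40,-22 \right)}\right) = \left(-4887 + \frac{5 \left(-53 - 45\right)}{37 + 45}\right) \left(3094 - -880\right) = \left(-4887 + \frac{5 \left(-53 - 45\right)}{82}\right) \left(3094 + 880\right) = \left(-4887 + 5 \cdot \frac{1}{82} \left(-98\right)\right) 3974 = \left(-4887 - \frac{245}{41}\right) 3974 = \left(- \frac{200612}{41}\right) 3974 = - \frac{797232088}{41}$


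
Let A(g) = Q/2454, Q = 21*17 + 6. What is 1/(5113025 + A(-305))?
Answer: 818/4182454571 ≈ 1.9558e-7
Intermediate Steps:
Q = 363 (Q = 357 + 6 = 363)
A(g) = 121/818 (A(g) = 363/2454 = 363*(1/2454) = 121/818)
1/(5113025 + A(-305)) = 1/(5113025 + 121/818) = 1/(4182454571/818) = 818/4182454571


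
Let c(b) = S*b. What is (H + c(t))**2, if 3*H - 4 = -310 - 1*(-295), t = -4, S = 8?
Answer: 11449/9 ≈ 1272.1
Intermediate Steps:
c(b) = 8*b
H = -11/3 (H = 4/3 + (-310 - 1*(-295))/3 = 4/3 + (-310 + 295)/3 = 4/3 + (1/3)*(-15) = 4/3 - 5 = -11/3 ≈ -3.6667)
(H + c(t))**2 = (-11/3 + 8*(-4))**2 = (-11/3 - 32)**2 = (-107/3)**2 = 11449/9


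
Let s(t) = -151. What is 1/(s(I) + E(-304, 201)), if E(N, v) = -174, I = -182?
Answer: -1/325 ≈ -0.0030769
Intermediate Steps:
1/(s(I) + E(-304, 201)) = 1/(-151 - 174) = 1/(-325) = -1/325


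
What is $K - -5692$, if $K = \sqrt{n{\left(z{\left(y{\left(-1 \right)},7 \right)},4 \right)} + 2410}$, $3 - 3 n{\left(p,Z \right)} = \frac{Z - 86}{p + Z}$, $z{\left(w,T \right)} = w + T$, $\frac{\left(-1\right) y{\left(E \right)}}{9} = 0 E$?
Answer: $5692 + \frac{\sqrt{2628285}}{33} \approx 5741.1$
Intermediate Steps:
$y{\left(E \right)} = 0$ ($y{\left(E \right)} = - 9 \cdot 0 E = \left(-9\right) 0 = 0$)
$z{\left(w,T \right)} = T + w$
$n{\left(p,Z \right)} = 1 - \frac{-86 + Z}{3 \left(Z + p\right)}$ ($n{\left(p,Z \right)} = 1 - \frac{\left(Z - 86\right) \frac{1}{p + Z}}{3} = 1 - \frac{\left(-86 + Z\right) \frac{1}{Z + p}}{3} = 1 - \frac{\frac{1}{Z + p} \left(-86 + Z\right)}{3} = 1 - \frac{-86 + Z}{3 \left(Z + p\right)}$)
$K = \frac{\sqrt{2628285}}{33}$ ($K = \sqrt{\frac{\frac{86}{3} + \left(7 + 0\right) + \frac{2}{3} \cdot 4}{4 + \left(7 + 0\right)} + 2410} = \sqrt{\frac{\frac{86}{3} + 7 + \frac{8}{3}}{4 + 7} + 2410} = \sqrt{\frac{1}{11} \cdot \frac{115}{3} + 2410} = \sqrt{\frac{115}{33} + 2410} = \sqrt{\frac{79645}{33}} = \frac{\sqrt{2628285}}{33} \approx 49.127$)
$K - -5692 = \frac{\sqrt{2628285}}{33} - -5692 = \frac{\sqrt{2628285}}{33} + 5692 = 5692 + \frac{\sqrt{2628285}}{33}$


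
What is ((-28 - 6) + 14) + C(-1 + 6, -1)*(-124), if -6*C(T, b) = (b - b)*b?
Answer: -20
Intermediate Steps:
C(T, b) = 0 (C(T, b) = -(b - b)*b/6 = -0*b = -1/6*0 = 0)
((-28 - 6) + 14) + C(-1 + 6, -1)*(-124) = ((-28 - 6) + 14) + 0*(-124) = (-34 + 14) + 0 = -20 + 0 = -20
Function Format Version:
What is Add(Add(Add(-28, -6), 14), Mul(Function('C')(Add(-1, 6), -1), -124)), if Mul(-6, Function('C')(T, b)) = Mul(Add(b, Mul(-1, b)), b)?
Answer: -20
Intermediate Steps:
Function('C')(T, b) = 0 (Function('C')(T, b) = Mul(Rational(-1, 6), Mul(Add(b, Mul(-1, b)), b)) = Mul(Rational(-1, 6), Mul(0, b)) = Mul(Rational(-1, 6), 0) = 0)
Add(Add(Add(-28, -6), 14), Mul(Function('C')(Add(-1, 6), -1), -124)) = Add(Add(Add(-28, -6), 14), Mul(0, -124)) = Add(Add(-34, 14), 0) = Add(-20, 0) = -20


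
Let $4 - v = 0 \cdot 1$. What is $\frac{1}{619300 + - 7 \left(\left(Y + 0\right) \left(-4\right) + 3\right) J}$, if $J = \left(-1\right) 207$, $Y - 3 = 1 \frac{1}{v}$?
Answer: $\frac{1}{604810} \approx 1.6534 \cdot 10^{-6}$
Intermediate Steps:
$v = 4$ ($v = 4 - 0 \cdot 1 = 4 - 0 = 4 + 0 = 4$)
$Y = \frac{13}{4}$ ($Y = 3 + 1 \cdot \frac{1}{4} = 3 + \frac{1}{4} = \frac{13}{4} \approx 3.25$)
$J = -207$
$\frac{1}{619300 + - 7 \left(\left(Y + 0\right) \left(-4\right) + 3\right) J} = \frac{1}{619300 + - 7 \left(\left(\frac{13}{4} + 0\right) \left(-4\right) + 3\right) \left(-207\right)} = \frac{1}{619300 + - 7 \left(\frac{13}{4} \left(-4\right) + 3\right) \left(-207\right)} = \frac{1}{619300 + - 7 \left(-13 + 3\right) \left(-207\right)} = \frac{1}{619300 + \left(-7\right) \left(-10\right) \left(-207\right)} = \frac{1}{619300 + 70 \left(-207\right)} = \frac{1}{619300 - 14490} = \frac{1}{604810}$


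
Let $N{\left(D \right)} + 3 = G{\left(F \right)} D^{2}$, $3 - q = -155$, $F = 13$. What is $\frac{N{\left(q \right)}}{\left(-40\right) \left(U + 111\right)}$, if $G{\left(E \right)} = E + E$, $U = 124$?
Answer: $- \frac{649061}{9400} \approx -69.049$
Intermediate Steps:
$q = 158$ ($q = 3 - -155 = 3 + 155 = 158$)
$G{\left(E \right)} = 2 E$
$N{\left(D \right)} = -3 + 26 D^{2}$ ($N{\left(D \right)} = -3 + 2 \cdot 13 D^{2} = -3 + 26 D^{2}$)
$\frac{N{\left(q \right)}}{\left(-40\right) \left(U + 111\right)} = \frac{-3 + 26 \cdot 158^{2}}{\left(-40\right) \left(124 + 111\right)} = \frac{-3 + 26 \cdot 24964}{\left(-40\right) 235} = \frac{-3 + 649064}{-9400} = 649061 \left(- \frac{1}{9400}\right) = - \frac{649061}{9400}$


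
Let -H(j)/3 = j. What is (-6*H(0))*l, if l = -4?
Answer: 0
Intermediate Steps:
H(j) = -3*j
(-6*H(0))*l = -(-18)*0*(-4) = -6*0*(-4) = 0*(-4) = 0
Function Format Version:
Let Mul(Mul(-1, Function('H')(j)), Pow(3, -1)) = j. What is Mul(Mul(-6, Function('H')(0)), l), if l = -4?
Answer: 0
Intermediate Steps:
Function('H')(j) = Mul(-3, j)
Mul(Mul(-6, Function('H')(0)), l) = Mul(Mul(-6, Mul(-3, 0)), -4) = Mul(Mul(-6, 0), -4) = Mul(0, -4) = 0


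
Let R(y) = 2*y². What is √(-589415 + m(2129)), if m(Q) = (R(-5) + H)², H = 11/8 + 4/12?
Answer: I*√337962959/24 ≈ 765.99*I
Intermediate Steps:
H = 41/24 (H = 11*(⅛) + 4*(1/12) = 11/8 + ⅓ = 41/24 ≈ 1.7083)
m(Q) = 1540081/576 (m(Q) = (2*(-5)² + 41/24)² = (2*25 + 41/24)² = (50 + 41/24)² = (1241/24)² = 1540081/576)
√(-589415 + m(2129)) = √(-589415 + 1540081/576) = √(-337962959/576) = I*√337962959/24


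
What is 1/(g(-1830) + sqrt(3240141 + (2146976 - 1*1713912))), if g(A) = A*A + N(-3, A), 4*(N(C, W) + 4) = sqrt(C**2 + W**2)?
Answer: 4/(13395584 + 3*sqrt(372101) + 4*sqrt(3673205)) ≈ 2.9839e-7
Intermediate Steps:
N(C, W) = -4 + sqrt(C**2 + W**2)/4
g(A) = -4 + A**2 + sqrt(9 + A**2)/4 (g(A) = A*A + (-4 + sqrt((-3)**2 + A**2)/4) = A**2 + (-4 + sqrt(9 + A**2)/4) = -4 + A**2 + sqrt(9 + A**2)/4)
1/(g(-1830) + sqrt(3240141 + (2146976 - 1*1713912))) = 1/((-4 + (-1830)**2 + sqrt(9 + (-1830)**2)/4) + sqrt(3240141 + (2146976 - 1*1713912))) = 1/((-4 + 3348900 + sqrt(9 + 3348900)/4) + sqrt(3240141 + (2146976 - 1713912))) = 1/((-4 + 3348900 + sqrt(3348909)/4) + sqrt(3240141 + 433064)) = 1/((-4 + 3348900 + (3*sqrt(372101))/4) + sqrt(3673205)) = 1/((-4 + 3348900 + 3*sqrt(372101)/4) + sqrt(3673205)) = 1/((3348896 + 3*sqrt(372101)/4) + sqrt(3673205)) = 1/(3348896 + sqrt(3673205) + 3*sqrt(372101)/4)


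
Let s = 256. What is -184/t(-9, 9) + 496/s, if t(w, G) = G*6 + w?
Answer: -1549/720 ≈ -2.1514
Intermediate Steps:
t(w, G) = w + 6*G (t(w, G) = 6*G + w = w + 6*G)
-184/t(-9, 9) + 496/s = -184/(-9 + 6*9) + 496/256 = -184/(-9 + 54) + 496*(1/256) = -184/45 + 31/16 = -1549/720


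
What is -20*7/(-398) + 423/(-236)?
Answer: -67657/46964 ≈ -1.4406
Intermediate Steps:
-20*7/(-398) + 423/(-236) = -140*(-1/398) + 423*(-1/236) = 70/199 - 423/236 = -67657/46964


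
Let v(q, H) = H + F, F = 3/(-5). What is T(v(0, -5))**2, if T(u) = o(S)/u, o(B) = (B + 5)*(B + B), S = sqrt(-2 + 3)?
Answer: 225/49 ≈ 4.5918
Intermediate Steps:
S = 1 (S = sqrt(1) = 1)
F = -3/5 (F = 3*(-1/5) = -3/5 ≈ -0.60000)
o(B) = 2*B*(5 + B) (o(B) = (5 + B)*(2*B) = 2*B*(5 + B))
v(q, H) = -3/5 + H (v(q, H) = H - 3/5 = -3/5 + H)
T(u) = 12/u (T(u) = (2*1*(5 + 1))/u = (2*1*6)/u = 12/u)
T(v(0, -5))**2 = (12/(-3/5 - 5))**2 = (12/(-28/5))**2 = (12*(-5/28))**2 = (-15/7)**2 = 225/49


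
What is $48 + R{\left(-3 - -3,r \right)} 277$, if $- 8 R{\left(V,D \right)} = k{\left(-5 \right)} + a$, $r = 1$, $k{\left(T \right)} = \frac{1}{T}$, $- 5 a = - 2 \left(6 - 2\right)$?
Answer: $- \frac{19}{40} \approx -0.475$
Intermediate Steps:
$a = \frac{8}{5}$ ($a = - \frac{\left(-2\right) \left(6 - 2\right)}{5} = - \frac{\left(-2\right) 4}{5} = \left(- \frac{1}{5}\right) \left(-8\right) = \frac{8}{5} \approx 1.6$)
$R{\left(V,D \right)} = - \frac{7}{40}$ ($R{\left(V,D \right)} = - \frac{\frac{1}{-5} + \frac{8}{5}}{8} = - \frac{- \frac{1}{5} + \frac{8}{5}}{8} = \left(- \frac{1}{8}\right) \frac{7}{5} = - \frac{7}{40}$)
$48 + R{\left(-3 - -3,r \right)} 277 = 48 - \frac{1939}{40} = - \frac{19}{40}$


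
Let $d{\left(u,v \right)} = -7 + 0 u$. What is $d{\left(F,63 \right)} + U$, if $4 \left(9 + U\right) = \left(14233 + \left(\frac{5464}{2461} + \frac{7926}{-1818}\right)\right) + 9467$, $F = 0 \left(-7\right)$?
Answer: $\frac{17623367999}{2982732} \approx 5908.5$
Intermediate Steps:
$F = 0$
$d{\left(u,v \right)} = -7$ ($d{\left(u,v \right)} = -7 + 0 = -7$)
$U = \frac{17644247123}{2982732}$ ($U = -9 + \frac{\left(14233 + \left(\frac{5464}{2461} + \frac{7926}{-1818}\right)\right) + 9467}{4} = -9 + \frac{\left(14233 + \left(5464 \cdot \frac{1}{2461} + 7926 \left(- \frac{1}{1818}\right)\right)\right) + 9467}{4} = -9 + \frac{\left(14233 + \left(\frac{5464}{2461} - \frac{1321}{303}\right)\right) + 9467}{4} = -9 + \frac{\left(14233 - \frac{1595389}{745683}\right) + 9467}{4} = -9 + \frac{\frac{10611710750}{745683} + 9467}{4} = -9 + \frac{1}{4} \cdot \frac{17671091711}{745683} = -9 + \frac{17671091711}{2982732} = \frac{17644247123}{2982732} \approx 5915.5$)
$d{\left(F,63 \right)} + U = -7 + \frac{17644247123}{2982732} = \frac{17623367999}{2982732}$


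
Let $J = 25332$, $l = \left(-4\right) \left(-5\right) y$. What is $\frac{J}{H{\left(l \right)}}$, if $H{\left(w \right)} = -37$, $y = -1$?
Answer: $- \frac{25332}{37} \approx -684.65$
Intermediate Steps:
$l = -20$ ($l = \left(-4\right) \left(-5\right) \left(-1\right) = 20 \left(-1\right) = -20$)
$\frac{J}{H{\left(l \right)}} = \frac{25332}{-37} = 25332 \left(- \frac{1}{37}\right) = - \frac{25332}{37}$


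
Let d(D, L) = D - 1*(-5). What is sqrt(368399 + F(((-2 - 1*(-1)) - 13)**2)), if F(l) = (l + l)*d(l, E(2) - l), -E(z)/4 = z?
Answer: sqrt(447191) ≈ 668.72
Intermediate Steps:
E(z) = -4*z
d(D, L) = 5 + D (d(D, L) = D + 5 = 5 + D)
F(l) = 2*l*(5 + l) (F(l) = (l + l)*(5 + l) = (2*l)*(5 + l) = 2*l*(5 + l))
sqrt(368399 + F(((-2 - 1*(-1)) - 13)**2)) = sqrt(368399 + 2*((-2 - 1*(-1)) - 13)**2*(5 + ((-2 - 1*(-1)) - 13)**2)) = sqrt(368399 + 2*((-2 + 1) - 13)**2*(5 + ((-2 + 1) - 13)**2)) = sqrt(368399 + 2*(-1 - 13)**2*(5 + (-1 - 13)**2)) = sqrt(368399 + 2*(-14)**2*(5 + (-14)**2)) = sqrt(368399 + 2*196*(5 + 196)) = sqrt(368399 + 2*196*201) = sqrt(368399 + 78792) = sqrt(447191)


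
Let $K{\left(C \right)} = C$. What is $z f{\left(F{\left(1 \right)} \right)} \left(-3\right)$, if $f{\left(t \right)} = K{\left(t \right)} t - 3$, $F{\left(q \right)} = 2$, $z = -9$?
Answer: $27$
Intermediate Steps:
$f{\left(t \right)} = -3 + t^{2}$ ($f{\left(t \right)} = t t - 3 = t^{2} - 3 = -3 + t^{2}$)
$z f{\left(F{\left(1 \right)} \right)} \left(-3\right) = - 9 \left(-3 + 2^{2}\right) \left(-3\right) = - 9 \left(-3 + 4\right) \left(-3\right) = \left(-9\right) 1 \left(-3\right) = \left(-9\right) \left(-3\right) = 27$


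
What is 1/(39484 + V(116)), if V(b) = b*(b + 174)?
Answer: 1/73124 ≈ 1.3675e-5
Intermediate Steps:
V(b) = b*(174 + b)
1/(39484 + V(116)) = 1/(39484 + 116*(174 + 116)) = 1/(39484 + 116*290) = 1/(39484 + 33640) = 1/73124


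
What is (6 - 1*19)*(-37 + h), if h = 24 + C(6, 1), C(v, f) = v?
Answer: 91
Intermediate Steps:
h = 30 (h = 24 + 6 = 30)
(6 - 1*19)*(-37 + h) = (6 - 1*19)*(-37 + 30) = (6 - 19)*(-7) = -13*(-7) = 91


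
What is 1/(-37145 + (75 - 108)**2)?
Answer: -1/36056 ≈ -2.7735e-5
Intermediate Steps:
1/(-37145 + (75 - 108)**2) = 1/(-37145 + (-33)**2) = 1/(-37145 + 1089) = 1/(-36056) = -1/36056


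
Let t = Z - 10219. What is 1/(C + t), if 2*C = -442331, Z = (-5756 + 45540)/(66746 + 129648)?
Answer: -196394/45442487709 ≈ -4.3218e-6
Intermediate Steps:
Z = 19892/98197 (Z = 39784/196394 = 39784*(1/196394) = 19892/98197 ≈ 0.20257)
t = -1003455251/98197 (t = 19892/98197 - 10219 = -1003455251/98197 ≈ -10219.)
C = -442331/2 (C = (½)*(-442331) = -442331/2 ≈ -2.2117e+5)
1/(C + t) = 1/(-442331/2 - 1003455251/98197) = 1/(-45442487709/196394) = -196394/45442487709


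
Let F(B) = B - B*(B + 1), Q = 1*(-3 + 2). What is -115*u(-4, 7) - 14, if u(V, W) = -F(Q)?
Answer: -129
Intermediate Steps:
Q = -1 (Q = 1*(-1) = -1)
F(B) = B - B*(1 + B)
u(V, W) = 1 (u(V, W) = -(-1)*(-1)**2 = -(-1) = -1*(-1) = 1)
-115*u(-4, 7) - 14 = -115*1 - 14 = -115 - 14 = -129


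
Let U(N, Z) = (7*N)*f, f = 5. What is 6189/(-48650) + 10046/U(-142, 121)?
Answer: -7421389/3454150 ≈ -2.1485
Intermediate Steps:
U(N, Z) = 35*N (U(N, Z) = (7*N)*5 = 35*N)
6189/(-48650) + 10046/U(-142, 121) = 6189/(-48650) + 10046/((35*(-142))) = 6189*(-1/48650) + 10046/(-4970) = -6189/48650 + 10046*(-1/4970) = -6189/48650 - 5023/2485 = -7421389/3454150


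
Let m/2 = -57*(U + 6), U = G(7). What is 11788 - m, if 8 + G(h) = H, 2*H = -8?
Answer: 11104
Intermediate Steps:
H = -4 (H = (1/2)*(-8) = -4)
G(h) = -12 (G(h) = -8 - 4 = -12)
U = -12
m = 684 (m = 2*(-57*(-12 + 6)) = 2*(-57*(-6)) = 2*342 = 684)
11788 - m = 11788 - 1*684 = 11788 - 684 = 11104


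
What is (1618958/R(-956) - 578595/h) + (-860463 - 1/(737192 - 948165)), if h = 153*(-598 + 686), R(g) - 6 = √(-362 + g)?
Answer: (-47927491060157*√1318 + 197394049861566*I)/(55696872*(√1318 - 6*I)) ≈ -8.5333e+5 - 43409.0*I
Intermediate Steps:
R(g) = 6 + √(-362 + g)
h = 13464 (h = 153*88 = 13464)
(1618958/R(-956) - 578595/h) + (-860463 - 1/(737192 - 948165)) = (1618958/(6 + √(-362 - 956)) - 578595/13464) + (-860463 - 1/(737192 - 948165)) = (1618958/(6 + √(-1318)) - 578595*1/13464) + (-860463 - 1/(-210973)) = (1618958/(6 + I*√1318) - 11345/264) + (-860463 - 1*(-1/210973)) = (-11345/264 + 1618958/(6 + I*√1318)) + (-860463 + 1/210973) = (-11345/264 + 1618958/(6 + I*√1318)) - 181534460498/210973 = -47927491060157/55696872 + 1618958/(6 + I*√1318)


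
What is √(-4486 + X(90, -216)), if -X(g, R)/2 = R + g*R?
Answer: √34826 ≈ 186.62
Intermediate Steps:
X(g, R) = -2*R - 2*R*g (X(g, R) = -2*(R + g*R) = -2*(R + R*g) = -2*R - 2*R*g)
√(-4486 + X(90, -216)) = √(-4486 - 2*(-216)*(1 + 90)) = √(-4486 - 2*(-216)*91) = √(-4486 + 39312) = √34826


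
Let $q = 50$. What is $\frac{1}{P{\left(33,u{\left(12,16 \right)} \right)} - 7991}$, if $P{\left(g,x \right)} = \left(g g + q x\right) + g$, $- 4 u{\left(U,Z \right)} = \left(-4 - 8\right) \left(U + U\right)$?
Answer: $- \frac{1}{3269} \approx -0.0003059$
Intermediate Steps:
$u{\left(U,Z \right)} = 6 U$ ($u{\left(U,Z \right)} = - \frac{\left(-4 - 8\right) \left(U + U\right)}{4} = - \frac{\left(-12\right) 2 U}{4} = - \frac{\left(-24\right) U}{4} = 6 U$)
$P{\left(g,x \right)} = g + g^{2} + 50 x$ ($P{\left(g,x \right)} = \left(g g + 50 x\right) + g = \left(g^{2} + 50 x\right) + g = g + g^{2} + 50 x$)
$\frac{1}{P{\left(33,u{\left(12,16 \right)} \right)} - 7991} = \frac{1}{\left(33 + 33^{2} + 50 \cdot 6 \cdot 12\right) - 7991} = \frac{1}{\left(33 + 1089 + 50 \cdot 72\right) - 7991} = \frac{1}{\left(33 + 1089 + 3600\right) - 7991} = \frac{1}{4722 - 7991} = \frac{1}{-3269} = - \frac{1}{3269}$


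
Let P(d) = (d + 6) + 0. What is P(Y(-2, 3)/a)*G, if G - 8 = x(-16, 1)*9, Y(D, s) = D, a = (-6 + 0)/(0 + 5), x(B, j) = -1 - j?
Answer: -230/3 ≈ -76.667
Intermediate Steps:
a = -6/5 ≈ -1.2000
P(d) = 6 + d (P(d) = (6 + d) + 0 = 6 + d)
G = -10 (G = 8 + (-1 - 1*1)*9 = 8 + (-1 - 1)*9 = 8 - 2*9 = 8 - 18 = -10)
P(Y(-2, 3)/a)*G = (6 - 2/(-6/5))*(-10) = (6 - 2*(-5/6))*(-10) = (6 + 5/3)*(-10) = (23/3)*(-10) = -230/3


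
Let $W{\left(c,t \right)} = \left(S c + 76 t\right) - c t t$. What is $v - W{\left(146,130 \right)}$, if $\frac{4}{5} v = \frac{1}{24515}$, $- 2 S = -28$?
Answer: $\frac{48156795313}{19612} \approx 2.4555 \cdot 10^{6}$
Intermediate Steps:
$S = 14$ ($S = \left(- \frac{1}{2}\right) \left(-28\right) = 14$)
$v = \frac{1}{19612}$ ($v = \frac{5}{4 \cdot 24515} = \frac{5}{4} \cdot \frac{1}{24515} = \frac{1}{19612} \approx 5.0989 \cdot 10^{-5}$)
$W{\left(c,t \right)} = 14 c + 76 t - c t^{2}$ ($W{\left(c,t \right)} = \left(14 c + 76 t\right) - c t t = \left(14 c + 76 t\right) - c t^{2} = 14 c + 76 t - c t^{2}$)
$v - W{\left(146,130 \right)} = \frac{1}{19612} - \left(14 \cdot 146 + 76 \cdot 130 - 146 \cdot 130^{2}\right) = \frac{1}{19612} - \left(2044 + 9880 - 146 \cdot 16900\right) = \frac{1}{19612} - \left(2044 + 9880 - 2467400\right) = \frac{1}{19612} - -2455476 = \frac{1}{19612} + 2455476 = \frac{48156795313}{19612}$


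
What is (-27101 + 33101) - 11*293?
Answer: 2777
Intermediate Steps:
(-27101 + 33101) - 11*293 = 6000 - 3223 = 2777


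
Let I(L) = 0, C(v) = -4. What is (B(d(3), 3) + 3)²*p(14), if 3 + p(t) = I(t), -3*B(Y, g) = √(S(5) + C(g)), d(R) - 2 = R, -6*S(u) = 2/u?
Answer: -1154/45 + 2*I*√915/5 ≈ -25.644 + 12.1*I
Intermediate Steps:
S(u) = -1/(3*u)
d(R) = 2 + R
B(Y, g) = -I*√915/45 (B(Y, g) = -√(-⅓/5 - 4)/3 = -√(-⅓*⅕ - 4)/3 = -√(-1/15 - 4)/3 = -I*√915/45)
p(t) = -3 (p(t) = -3 + 0 = -3)
(B(d(3), 3) + 3)²*p(14) = (-I*√915/45 + 3)²*(-3) = (3 - I*√915/45)²*(-3) = -3*(3 - I*√915/45)²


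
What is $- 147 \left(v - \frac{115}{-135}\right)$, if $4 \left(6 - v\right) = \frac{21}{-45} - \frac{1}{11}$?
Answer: $- \frac{508718}{495} \approx -1027.7$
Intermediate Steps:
$v = \frac{1013}{165}$ ($v = 6 - \frac{\frac{21}{-45} - \frac{1}{11}}{4} = 6 - \frac{21 \left(- \frac{1}{45}\right) - \frac{1}{11}}{4} = 6 - \frac{- \frac{7}{15} - \frac{1}{11}}{4} = 6 - - \frac{23}{165} = 6 + \frac{23}{165} = \frac{1013}{165} \approx 6.1394$)
$- 147 \left(v - \frac{115}{-135}\right) = - 147 \left(\frac{1013}{165} - \frac{115}{-135}\right) = - 147 \left(\frac{1013}{165} - - \frac{23}{27}\right) = - 147 \left(\frac{1013}{165} + \frac{23}{27}\right) = \left(-147\right) \frac{10382}{1485} = - \frac{508718}{495}$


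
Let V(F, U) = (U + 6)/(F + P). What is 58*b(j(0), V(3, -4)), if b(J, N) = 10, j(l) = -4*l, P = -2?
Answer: 580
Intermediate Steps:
V(F, U) = (6 + U)/(-2 + F) (V(F, U) = (U + 6)/(F - 2) = (6 + U)/(-2 + F))
58*b(j(0), V(3, -4)) = 58*10 = 580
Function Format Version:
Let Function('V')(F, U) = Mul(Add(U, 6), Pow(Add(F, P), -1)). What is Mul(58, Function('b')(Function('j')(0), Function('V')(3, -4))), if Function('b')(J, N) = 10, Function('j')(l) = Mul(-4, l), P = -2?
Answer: 580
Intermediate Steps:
Function('V')(F, U) = Mul(Pow(Add(-2, F), -1), Add(6, U)) (Function('V')(F, U) = Mul(Add(U, 6), Pow(Add(F, -2), -1)) = Mul(Add(6, U), Pow(Add(-2, F), -1)) = Mul(Pow(Add(-2, F), -1), Add(6, U)))
Mul(58, Function('b')(Function('j')(0), Function('V')(3, -4))) = Mul(58, 10) = 580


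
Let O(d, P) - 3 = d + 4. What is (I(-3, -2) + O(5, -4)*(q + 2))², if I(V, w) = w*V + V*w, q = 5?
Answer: 9216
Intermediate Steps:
O(d, P) = 7 + d (O(d, P) = 3 + (d + 4) = 3 + (4 + d) = 7 + d)
I(V, w) = 2*V*w (I(V, w) = V*w + V*w = 2*V*w)
(I(-3, -2) + O(5, -4)*(q + 2))² = (2*(-3)*(-2) + (7 + 5)*(5 + 2))² = (12 + 12*7)² = (12 + 84)² = 96² = 9216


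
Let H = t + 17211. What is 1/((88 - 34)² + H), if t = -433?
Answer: 1/19694 ≈ 5.0777e-5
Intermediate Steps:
H = 16778 (H = -433 + 17211 = 16778)
1/((88 - 34)² + H) = 1/((88 - 34)² + 16778) = 1/(54² + 16778) = 1/(2916 + 16778) = 1/19694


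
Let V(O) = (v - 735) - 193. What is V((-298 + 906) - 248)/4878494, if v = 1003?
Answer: 75/4878494 ≈ 1.5374e-5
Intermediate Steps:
V(O) = 75 (V(O) = (1003 - 735) - 193 = 268 - 193 = 75)
V((-298 + 906) - 248)/4878494 = 75/4878494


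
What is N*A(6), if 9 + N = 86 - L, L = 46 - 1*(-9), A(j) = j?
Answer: 132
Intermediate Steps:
L = 55 (L = 46 + 9 = 55)
N = 22 (N = -9 + (86 - 1*55) = -9 + (86 - 55) = -9 + 31 = 22)
N*A(6) = 22*6 = 132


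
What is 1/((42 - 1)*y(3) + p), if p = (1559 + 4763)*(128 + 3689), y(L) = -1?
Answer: 1/24131033 ≈ 4.1440e-8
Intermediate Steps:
p = 24131074 (p = 6322*3817 = 24131074)
1/((42 - 1)*y(3) + p) = 1/((42 - 1)*(-1) + 24131074) = 1/(41*(-1) + 24131074) = 1/(-41 + 24131074) = 1/24131033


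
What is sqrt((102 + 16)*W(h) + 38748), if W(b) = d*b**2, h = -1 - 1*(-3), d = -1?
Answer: 2*sqrt(9569) ≈ 195.64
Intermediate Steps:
h = 2 (h = -1 + 3 = 2)
W(b) = -b**2
sqrt((102 + 16)*W(h) + 38748) = sqrt((102 + 16)*(-1*2**2) + 38748) = sqrt(118*(-1*4) + 38748) = sqrt(118*(-4) + 38748) = sqrt(-472 + 38748) = sqrt(38276) = 2*sqrt(9569)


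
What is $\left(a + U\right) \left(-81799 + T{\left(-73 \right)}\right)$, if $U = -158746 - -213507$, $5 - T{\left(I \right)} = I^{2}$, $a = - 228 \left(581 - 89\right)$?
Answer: $5002167045$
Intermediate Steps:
$a = -112176$ ($a = - 228 \left(581 - 89\right) = \left(-228\right) 492 = -112176$)
$T{\left(I \right)} = 5 - I^{2}$
$U = 54761$ ($U = -158746 + 213507 = 54761$)
$\left(a + U\right) \left(-81799 + T{\left(-73 \right)}\right) = \left(-112176 + 54761\right) \left(-81799 + \left(5 - \left(-73\right)^{2}\right)\right) = - 57415 \left(-81799 + \left(5 - 5329\right)\right) = - 57415 \left(-81799 - 5324\right) = \left(-57415\right) \left(-87123\right) = 5002167045$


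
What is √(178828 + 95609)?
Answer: 3*√30493 ≈ 523.87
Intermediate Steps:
√(178828 + 95609) = √274437 = 3*√30493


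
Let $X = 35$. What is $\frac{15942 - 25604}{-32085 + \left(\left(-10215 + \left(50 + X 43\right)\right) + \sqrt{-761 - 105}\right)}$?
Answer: $\frac{393678190}{1660155891} + \frac{9662 i \sqrt{866}}{1660155891} \approx 0.23713 + 0.00017127 i$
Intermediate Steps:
$\frac{15942 - 25604}{-32085 + \left(\left(-10215 + \left(50 + X 43\right)\right) + \sqrt{-761 - 105}\right)} = \frac{15942 - 25604}{-32085 + \left(\left(-10215 + \left(50 + 35 \cdot 43\right)\right) + \sqrt{-761 - 105}\right)} = \frac{15942 - 25604}{-32085 + \left(\left(-10215 + \left(50 + 1505\right)\right) + \sqrt{-866}\right)} = \frac{15942 - 25604}{-32085 + \left(\left(-10215 + 1555\right) + i \sqrt{866}\right)} = - \frac{9662}{-32085 - \left(8660 - i \sqrt{866}\right)} = - \frac{9662}{-40745 + i \sqrt{866}}$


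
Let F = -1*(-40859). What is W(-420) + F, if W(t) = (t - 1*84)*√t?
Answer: 40859 - 1008*I*√105 ≈ 40859.0 - 10329.0*I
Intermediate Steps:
W(t) = √t*(-84 + t) (W(t) = (t - 84)*√t = (-84 + t)*√t = √t*(-84 + t))
F = 40859
W(-420) + F = √(-420)*(-84 - 420) + 40859 = (2*I*√105)*(-504) + 40859 = -1008*I*√105 + 40859 = 40859 - 1008*I*√105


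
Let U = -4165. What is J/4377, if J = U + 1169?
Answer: -2996/4377 ≈ -0.68449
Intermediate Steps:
J = -2996 (J = -4165 + 1169 = -2996)
J/4377 = -2996/4377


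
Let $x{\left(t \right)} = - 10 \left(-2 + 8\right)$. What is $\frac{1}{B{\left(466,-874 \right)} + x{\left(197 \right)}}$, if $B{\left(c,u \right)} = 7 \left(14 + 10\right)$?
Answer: $\frac{1}{108} \approx 0.0092593$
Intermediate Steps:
$B{\left(c,u \right)} = 168$ ($B{\left(c,u \right)} = 7 \cdot 24 = 168$)
$x{\left(t \right)} = -60$ ($x{\left(t \right)} = \left(-10\right) 6 = -60$)
$\frac{1}{B{\left(466,-874 \right)} + x{\left(197 \right)}} = \frac{1}{168 - 60} = \frac{1}{108}$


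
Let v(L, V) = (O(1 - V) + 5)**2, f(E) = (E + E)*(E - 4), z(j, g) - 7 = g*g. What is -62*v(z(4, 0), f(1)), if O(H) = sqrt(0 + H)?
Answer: -1984 - 620*sqrt(7) ≈ -3624.4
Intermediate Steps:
O(H) = sqrt(H)
z(j, g) = 7 + g**2 (z(j, g) = 7 + g*g = 7 + g**2)
f(E) = 2*E*(-4 + E) (f(E) = (2*E)*(-4 + E) = 2*E*(-4 + E))
v(L, V) = (5 + sqrt(1 - V))**2 (v(L, V) = (sqrt(1 - V) + 5)**2 = (5 + sqrt(1 - V))**2)
-62*v(z(4, 0), f(1)) = -62*(5 + sqrt(1 - 2*(-4 + 1)))**2 = -62*(5 + sqrt(1 - 2*(-3)))**2 = -62*(5 + sqrt(1 - 1*(-6)))**2 = -62*(5 + sqrt(1 + 6))**2 = -62*(5 + sqrt(7))**2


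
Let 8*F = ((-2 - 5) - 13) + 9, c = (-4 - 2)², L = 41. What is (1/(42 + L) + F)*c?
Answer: -8145/166 ≈ -49.066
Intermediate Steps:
c = 36 (c = (-6)² = 36)
F = -11/8 (F = (((-2 - 5) - 13) + 9)/8 = ((-7 - 13) + 9)/8 = (-20 + 9)/8 = (⅛)*(-11) = -11/8 ≈ -1.3750)
(1/(42 + L) + F)*c = (1/(42 + 41) - 11/8)*36 = (1/83 - 11/8)*36 = -905/664*36 = -8145/166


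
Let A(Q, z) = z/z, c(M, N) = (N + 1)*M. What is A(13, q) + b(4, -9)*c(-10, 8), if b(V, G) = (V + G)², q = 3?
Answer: -2249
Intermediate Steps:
c(M, N) = M*(1 + N) (c(M, N) = (1 + N)*M = M*(1 + N))
b(V, G) = (G + V)²
A(Q, z) = 1
A(13, q) + b(4, -9)*c(-10, 8) = 1 + (-9 + 4)²*(-10*(1 + 8)) = 1 + (-5)²*(-10*9) = 1 + 25*(-90) = 1 - 2250 = -2249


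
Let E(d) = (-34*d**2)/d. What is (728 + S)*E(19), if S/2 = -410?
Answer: 59432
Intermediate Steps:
S = -820 (S = 2*(-410) = -820)
E(d) = -34*d
(728 + S)*E(19) = (728 - 820)*(-34*19) = -92*(-646) = 59432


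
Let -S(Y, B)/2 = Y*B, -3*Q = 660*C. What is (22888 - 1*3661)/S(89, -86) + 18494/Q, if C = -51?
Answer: 124708273/42938940 ≈ 2.9043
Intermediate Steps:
Q = 11220 (Q = -220*(-51) = -⅓*(-33660) = 11220)
S(Y, B) = -2*B*Y (S(Y, B) = -2*Y*B = -2*B*Y)
(22888 - 1*3661)/S(89, -86) + 18494/Q = (22888 - 1*3661)/((-2*(-86)*89)) + 18494/11220 = (22888 - 3661)/15308 + 18494*(1/11220) = 19227*(1/15308) + 9247/5610 = 19227/15308 + 9247/5610 = 124708273/42938940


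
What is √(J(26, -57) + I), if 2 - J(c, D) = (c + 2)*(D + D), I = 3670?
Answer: 4*√429 ≈ 82.849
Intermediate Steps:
J(c, D) = 2 - 2*D*(2 + c) (J(c, D) = 2 - (c + 2)*(D + D) = 2 - (2 + c)*2*D = 2 - 2*D*(2 + c))
√(J(26, -57) + I) = √((2 - 4*(-57) - 2*(-57)*26) + 3670) = √((2 + 228 + 2964) + 3670) = √(3194 + 3670) = √6864 = 4*√429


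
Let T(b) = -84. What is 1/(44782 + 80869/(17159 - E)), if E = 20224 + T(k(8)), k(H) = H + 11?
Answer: 2981/133414273 ≈ 2.2344e-5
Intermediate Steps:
k(H) = 11 + H
E = 20140 (E = 20224 - 84 = 20140)
1/(44782 + 80869/(17159 - E)) = 1/(44782 + 80869/(17159 - 1*20140)) = 1/(44782 + 80869/(17159 - 20140)) = 1/(44782 + 80869/(-2981)) = 1/(44782 + 80869*(-1/2981)) = 1/(44782 - 80869/2981) = 1/(133414273/2981) = 2981/133414273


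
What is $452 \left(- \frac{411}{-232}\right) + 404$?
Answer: $\frac{69875}{58} \approx 1204.7$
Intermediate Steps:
$452 \left(- \frac{411}{-232}\right) + 404 = 452 \left(\left(-411\right) \left(- \frac{1}{232}\right)\right) + 404 = 452 \cdot \frac{411}{232} + 404 = \frac{46443}{58} + 404 = \frac{69875}{58}$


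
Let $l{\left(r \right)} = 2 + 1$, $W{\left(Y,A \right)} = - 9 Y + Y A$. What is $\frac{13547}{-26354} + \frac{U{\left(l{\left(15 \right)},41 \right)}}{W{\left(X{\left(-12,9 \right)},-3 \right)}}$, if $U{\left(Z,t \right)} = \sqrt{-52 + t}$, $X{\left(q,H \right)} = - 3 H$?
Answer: $- \frac{13547}{26354} + \frac{i \sqrt{11}}{324} \approx -0.51404 + 0.010237 i$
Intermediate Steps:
$W{\left(Y,A \right)} = - 9 Y + A Y$
$l{\left(r \right)} = 3$
$\frac{13547}{-26354} + \frac{U{\left(l{\left(15 \right)},41 \right)}}{W{\left(X{\left(-12,9 \right)},-3 \right)}} = \frac{13547}{-26354} + \frac{\sqrt{-52 + 41}}{\left(-3\right) 9 \left(-9 - 3\right)} = 13547 \left(- \frac{1}{26354}\right) + \frac{\sqrt{-11}}{\left(-27\right) \left(-12\right)} = - \frac{13547}{26354} + \frac{i \sqrt{11}}{324}$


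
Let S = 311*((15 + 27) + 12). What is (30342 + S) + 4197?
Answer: 51333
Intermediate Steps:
S = 16794 (S = 311*(42 + 12) = 311*54 = 16794)
(30342 + S) + 4197 = (30342 + 16794) + 4197 = 47136 + 4197 = 51333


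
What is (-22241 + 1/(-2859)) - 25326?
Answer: -135994054/2859 ≈ -47567.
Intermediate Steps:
(-22241 + 1/(-2859)) - 25326 = (-22241 - 1/2859) - 25326 = -63587020/2859 - 25326 = -135994054/2859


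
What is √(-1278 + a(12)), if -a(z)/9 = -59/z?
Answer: I*√4935/2 ≈ 35.125*I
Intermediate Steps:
a(z) = 531/z (a(z) = -(-531)/z = 531/z)
√(-1278 + a(12)) = √(-1278 + 531/12) = √(-1278 + 531*(1/12)) = √(-1278 + 177/4) = √(-4935/4) = I*√4935/2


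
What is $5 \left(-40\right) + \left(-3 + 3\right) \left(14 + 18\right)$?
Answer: $-200$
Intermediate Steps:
$5 \left(-40\right) + \left(-3 + 3\right) \left(14 + 18\right) = -200 + 0 \cdot 32 = -200 + 0 = -200$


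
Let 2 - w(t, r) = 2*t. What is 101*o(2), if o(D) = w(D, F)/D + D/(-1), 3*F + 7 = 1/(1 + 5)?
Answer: -303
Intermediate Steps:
F = -41/18 (F = -7/3 + 1/(3*(1 + 5)) = -7/3 + (⅓)/6 = -7/3 + (⅓)*(⅙) = -7/3 + 1/18 = -41/18 ≈ -2.2778)
w(t, r) = 2 - 2*t
o(D) = -D + (2 - 2*D)/D (o(D) = (2 - 2*D)/D + D/(-1) = (2 - 2*D)/D + D*(-1) = (2 - 2*D)/D - D = -D + (2 - 2*D)/D)
101*o(2) = 101*(-2 - 1*2 + 2/2) = 101*(-2 - 2 + 2*(½)) = 101*(-2 - 2 + 1) = 101*(-3) = -303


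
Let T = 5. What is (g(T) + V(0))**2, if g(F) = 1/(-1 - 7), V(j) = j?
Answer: 1/64 ≈ 0.015625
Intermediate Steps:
g(F) = -1/8 (g(F) = 1/(-8) = -1/8)
(g(T) + V(0))**2 = (-1/8 + 0)**2 = (-1/8)**2 = 1/64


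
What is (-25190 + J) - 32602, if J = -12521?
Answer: -70313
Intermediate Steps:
(-25190 + J) - 32602 = (-25190 - 12521) - 32602 = -37711 - 32602 = -70313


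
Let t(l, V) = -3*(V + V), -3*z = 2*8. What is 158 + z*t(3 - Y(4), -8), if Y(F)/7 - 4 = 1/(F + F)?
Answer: -98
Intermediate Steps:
Y(F) = 28 + 7/(2*F) (Y(F) = 28 + 7/(F + F) = 28 + 7/((2*F)) = 28 + 7*(1/(2*F)) = 28 + 7/(2*F))
z = -16/3 (z = -2*8/3 = -⅓*16 = -16/3 ≈ -5.3333)
t(l, V) = -6*V
158 + z*t(3 - Y(4), -8) = 158 - (-32)*(-8) = 158 - 16/3*48 = 158 - 256 = -98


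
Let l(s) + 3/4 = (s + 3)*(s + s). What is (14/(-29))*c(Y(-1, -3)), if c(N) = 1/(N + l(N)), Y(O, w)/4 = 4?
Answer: -56/72297 ≈ -0.00077458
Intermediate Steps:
Y(O, w) = 16 (Y(O, w) = 4*4 = 16)
l(s) = -3/4 + 2*s*(3 + s) (l(s) = -3/4 + (s + 3)*(s + s) = -3/4 + (3 + s)*(2*s) = -3/4 + 2*s*(3 + s))
c(N) = 1/(-3/4 + 2*N**2 + 7*N) (c(N) = 1/(N + (-3/4 + 2*N**2 + 6*N)) = 1/(-3/4 + 2*N**2 + 7*N))
(14/(-29))*c(Y(-1, -3)) = (14/(-29))*(4/(-3 + 8*16**2 + 28*16)) = (14*(-1/29))*(4/(-3 + 8*256 + 448)) = -56/(29*(-3 + 2048 + 448)) = -56/(29*2493) = -14/29*4/2493 = -56/72297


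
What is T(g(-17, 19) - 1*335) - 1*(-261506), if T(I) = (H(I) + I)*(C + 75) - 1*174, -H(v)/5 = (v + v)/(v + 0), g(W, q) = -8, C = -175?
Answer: 296632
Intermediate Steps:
H(v) = -10 (H(v) = -5*(v + v)/(v + 0) = -5*2*v/v = -5*2 = -10)
T(I) = 826 - 100*I (T(I) = (-10 + I)*(-175 + 75) - 1*174 = (-10 + I)*(-100) - 174 = (1000 - 100*I) - 174 = 826 - 100*I)
T(g(-17, 19) - 1*335) - 1*(-261506) = (826 - 100*(-8 - 1*335)) - 1*(-261506) = (826 - 100*(-8 - 335)) + 261506 = (826 - 100*(-343)) + 261506 = (826 + 34300) + 261506 = 35126 + 261506 = 296632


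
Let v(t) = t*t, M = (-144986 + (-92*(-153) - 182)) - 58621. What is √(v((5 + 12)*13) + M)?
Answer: 2*I*√35218 ≈ 375.33*I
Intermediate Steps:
M = -189713 (M = (-144986 + (14076 - 182)) - 58621 = (-144986 + 13894) - 58621 = -131092 - 58621 = -189713)
v(t) = t²
√(v((5 + 12)*13) + M) = √(((5 + 12)*13)² - 189713) = √((17*13)² - 189713) = √(221² - 189713) = √(48841 - 189713) = √(-140872) = 2*I*√35218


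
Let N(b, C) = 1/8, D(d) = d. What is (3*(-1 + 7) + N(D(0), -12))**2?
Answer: 21025/64 ≈ 328.52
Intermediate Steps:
N(b, C) = 1/8
(3*(-1 + 7) + N(D(0), -12))**2 = (3*(-1 + 7) + 1/8)**2 = (3*6 + 1/8)**2 = (18 + 1/8)**2 = (145/8)**2 = 21025/64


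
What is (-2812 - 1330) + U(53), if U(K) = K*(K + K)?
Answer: 1476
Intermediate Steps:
U(K) = 2*K² (U(K) = K*(2*K) = 2*K²)
(-2812 - 1330) + U(53) = (-2812 - 1330) + 2*53² = -4142 + 2*2809 = -4142 + 5618 = 1476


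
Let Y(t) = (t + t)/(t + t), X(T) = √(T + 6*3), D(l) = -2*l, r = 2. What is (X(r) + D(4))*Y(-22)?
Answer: -8 + 2*√5 ≈ -3.5279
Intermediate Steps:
X(T) = √(18 + T) (X(T) = √(T + 18) = √(18 + T))
Y(t) = 1 (Y(t) = (2*t)/((2*t)) = (2*t)*(1/(2*t)) = 1)
(X(r) + D(4))*Y(-22) = (√(18 + 2) - 2*4)*1 = (√20 - 8)*1 = (2*√5 - 8)*1 = (-8 + 2*√5)*1 = -8 + 2*√5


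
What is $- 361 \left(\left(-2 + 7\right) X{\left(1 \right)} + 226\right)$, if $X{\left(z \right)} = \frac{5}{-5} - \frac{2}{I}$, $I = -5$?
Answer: $-80503$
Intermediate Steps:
$X{\left(z \right)} = - \frac{3}{5}$ ($X{\left(z \right)} = \frac{5}{-5} - \frac{2}{-5} = 5 \left(- \frac{1}{5}\right) - - \frac{2}{5} = -1 + \frac{2}{5} = - \frac{3}{5}$)
$- 361 \left(\left(-2 + 7\right) X{\left(1 \right)} + 226\right) = - 361 \left(\left(-2 + 7\right) \left(- \frac{3}{5}\right) + 226\right) = - 361 \left(5 \left(- \frac{3}{5}\right) + 226\right) = - 361 \left(-3 + 226\right) = \left(-361\right) 223 = -80503$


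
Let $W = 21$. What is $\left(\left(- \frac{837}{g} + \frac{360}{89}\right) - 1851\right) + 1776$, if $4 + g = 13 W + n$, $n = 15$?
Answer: $- \frac{1867953}{25276} \approx -73.902$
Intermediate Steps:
$g = 284$ ($g = -4 + \left(13 \cdot 21 + 15\right) = -4 + \left(273 + 15\right) = -4 + 288 = 284$)
$\left(\left(- \frac{837}{g} + \frac{360}{89}\right) - 1851\right) + 1776 = \left(\left(- \frac{837}{284} + \frac{360}{89}\right) - 1851\right) + 1776 = \left(\frac{27747}{25276} - 1851\right) + 1776 = - \frac{46758129}{25276} + 1776 = - \frac{1867953}{25276}$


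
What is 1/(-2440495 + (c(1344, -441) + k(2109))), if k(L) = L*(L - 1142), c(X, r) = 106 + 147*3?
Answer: -1/400545 ≈ -2.4966e-6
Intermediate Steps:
c(X, r) = 547 (c(X, r) = 106 + 441 = 547)
k(L) = L*(-1142 + L)
1/(-2440495 + (c(1344, -441) + k(2109))) = 1/(-2440495 + (547 + 2109*(-1142 + 2109))) = 1/(-2440495 + (547 + 2109*967)) = 1/(-2440495 + (547 + 2039403)) = 1/(-2440495 + 2039950) = 1/(-400545) = -1/400545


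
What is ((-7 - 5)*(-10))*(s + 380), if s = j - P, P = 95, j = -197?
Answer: 10560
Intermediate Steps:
s = -292 (s = -197 - 1*95 = -197 - 95 = -292)
((-7 - 5)*(-10))*(s + 380) = ((-7 - 5)*(-10))*(-292 + 380) = -12*(-10)*88 = 120*88 = 10560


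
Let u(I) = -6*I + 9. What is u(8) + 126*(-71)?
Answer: -8985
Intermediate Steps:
u(I) = 9 - 6*I
u(8) + 126*(-71) = (9 - 6*8) + 126*(-71) = (9 - 48) - 8946 = -39 - 8946 = -8985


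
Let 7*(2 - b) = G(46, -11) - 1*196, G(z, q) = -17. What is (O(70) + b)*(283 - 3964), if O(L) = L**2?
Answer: -127093887/7 ≈ -1.8156e+7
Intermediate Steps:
b = 227/7 (b = 2 - (-17 - 1*196)/7 = 2 - (-17 - 196)/7 = 2 - 1/7*(-213) = 2 + 213/7 = 227/7 ≈ 32.429)
(O(70) + b)*(283 - 3964) = (70**2 + 227/7)*(283 - 3964) = (4900 + 227/7)*(-3681) = (34527/7)*(-3681) = -127093887/7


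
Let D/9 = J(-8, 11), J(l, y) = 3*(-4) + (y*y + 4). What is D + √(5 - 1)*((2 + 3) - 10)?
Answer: 1007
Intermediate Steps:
J(l, y) = -8 + y² (J(l, y) = -12 + (y² + 4) = -12 + (4 + y²) = -8 + y²)
D = 1017 (D = 9*(-8 + 11²) = 9*(-8 + 121) = 9*113 = 1017)
D + √(5 - 1)*((2 + 3) - 10) = 1017 + √(5 - 1)*((2 + 3) - 10) = 1017 + √4*(5 - 10) = 1017 + 2*(-5) = 1017 - 10 = 1007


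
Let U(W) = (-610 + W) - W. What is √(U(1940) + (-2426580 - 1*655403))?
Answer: I*√3082593 ≈ 1755.7*I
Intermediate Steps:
U(W) = -610
√(U(1940) + (-2426580 - 1*655403)) = √(-610 + (-2426580 - 1*655403)) = √(-610 + (-2426580 - 655403)) = √(-610 - 3081983) = √(-3082593) = I*√3082593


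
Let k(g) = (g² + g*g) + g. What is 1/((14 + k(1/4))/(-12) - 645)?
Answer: -96/62035 ≈ -0.0015475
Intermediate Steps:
k(g) = g + 2*g² (k(g) = (g² + g²) + g = 2*g² + g = g + 2*g²)
1/((14 + k(1/4))/(-12) - 645) = 1/((14 + (1 + 2/4)/4)/(-12) - 645) = 1/(-(14 + (1 + 2*(¼))/4)/12 - 645) = 1/(-(14 + (1 + ½)/4)/12 - 645) = 1/(-(14 + (¼)*(3/2))/12 - 645) = 1/(-(14 + 3/8)/12 - 645) = 1/(-1/12*115/8 - 645) = 1/(-115/96 - 645) = 1/(-62035/96) = -96/62035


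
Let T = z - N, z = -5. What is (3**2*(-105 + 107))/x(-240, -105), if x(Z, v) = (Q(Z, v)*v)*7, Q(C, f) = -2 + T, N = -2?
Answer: 6/1225 ≈ 0.0048980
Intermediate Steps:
T = -3 (T = -5 - 1*(-2) = -5 + 2 = -3)
Q(C, f) = -5 (Q(C, f) = -2 - 3 = -5)
x(Z, v) = -35*v (x(Z, v) = -5*v*7 = -35*v)
(3**2*(-105 + 107))/x(-240, -105) = (3**2*(-105 + 107))/((-35*(-105))) = (9*2)/3675 = 18*(1/3675) = 6/1225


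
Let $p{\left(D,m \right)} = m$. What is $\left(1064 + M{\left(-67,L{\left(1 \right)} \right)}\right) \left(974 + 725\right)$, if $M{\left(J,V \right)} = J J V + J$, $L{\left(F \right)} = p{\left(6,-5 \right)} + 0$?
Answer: $-36440152$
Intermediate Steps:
$L{\left(F \right)} = -5$ ($L{\left(F \right)} = -5 + 0 = -5$)
$M{\left(J,V \right)} = J + V J^{2}$ ($M{\left(J,V \right)} = J^{2} V + J = V J^{2} + J = J + V J^{2}$)
$\left(1064 + M{\left(-67,L{\left(1 \right)} \right)}\right) \left(974 + 725\right) = \left(1064 - 67 \left(1 - -335\right)\right) \left(974 + 725\right) = \left(1064 - 67 \left(1 + 335\right)\right) 1699 = \left(1064 - 22512\right) 1699 = \left(-21448\right) 1699 = -36440152$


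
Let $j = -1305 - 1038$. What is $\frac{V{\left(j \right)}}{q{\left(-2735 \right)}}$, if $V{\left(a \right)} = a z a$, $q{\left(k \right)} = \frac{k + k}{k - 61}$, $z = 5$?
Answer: $\frac{7674529302}{547} \approx 1.403 \cdot 10^{7}$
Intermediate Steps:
$q{\left(k \right)} = \frac{2 k}{-61 + k}$
$j = -2343$ ($j = -1305 - 1038 = -2343$)
$V{\left(a \right)} = 5 a^{2}$ ($V{\left(a \right)} = a 5 a = 5 a a = 5 a^{2}$)
$\frac{V{\left(j \right)}}{q{\left(-2735 \right)}} = \frac{5 \left(-2343\right)^{2}}{2 \left(-2735\right) \frac{1}{-61 - 2735}} = \frac{5 \cdot 5489649}{2 \left(-2735\right) \frac{1}{-2796}} = \frac{27448245}{2 \left(-2735\right) \left(- \frac{1}{2796}\right)} = \frac{27448245}{\frac{2735}{1398}} = 27448245 \cdot \frac{1398}{2735} = \frac{7674529302}{547}$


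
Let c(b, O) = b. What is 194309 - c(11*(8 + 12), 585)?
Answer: 194089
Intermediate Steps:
194309 - c(11*(8 + 12), 585) = 194309 - 11*(8 + 12) = 194309 - 11*20 = 194309 - 1*220 = 194309 - 220 = 194089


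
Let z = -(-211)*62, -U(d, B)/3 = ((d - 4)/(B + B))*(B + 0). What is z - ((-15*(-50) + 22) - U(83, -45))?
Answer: 24383/2 ≈ 12192.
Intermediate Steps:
U(d, B) = 6 - 3*d/2 (U(d, B) = -3*(d - 4)/(B + B)*(B + 0) = -3*(-4 + d)/((2*B))*B = -3*(-4 + d)*(1/(2*B))*B = -3*(-4 + d)/(2*B)*B = -3*(-2 + d/2) = 6 - 3*d/2)
z = 13082 (z = -211*(-62) = 13082)
z - ((-15*(-50) + 22) - U(83, -45)) = 13082 - ((-15*(-50) + 22) - (6 - 3/2*83)) = 13082 - ((750 + 22) - (6 - 249/2)) = 13082 - (772 - 1*(-237/2)) = 13082 - (772 + 237/2) = 13082 - 1*1781/2 = 13082 - 1781/2 = 24383/2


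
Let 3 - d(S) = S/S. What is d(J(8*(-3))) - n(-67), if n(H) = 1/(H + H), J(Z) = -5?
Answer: 269/134 ≈ 2.0075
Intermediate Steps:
n(H) = 1/(2*H)
d(S) = 2 (d(S) = 3 - S/S = 3 - 1*1 = 3 - 1 = 2)
d(J(8*(-3))) - n(-67) = 2 - 1/(2*(-67)) = 2 - (-1)/(2*67) = 2 - 1*(-1/134) = 2 + 1/134 = 269/134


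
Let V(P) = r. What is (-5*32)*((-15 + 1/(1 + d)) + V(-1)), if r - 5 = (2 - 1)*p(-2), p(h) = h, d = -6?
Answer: 1952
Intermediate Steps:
r = 3 (r = 5 + (2 - 1)*(-2) = 5 + 1*(-2) = 5 - 2 = 3)
V(P) = 3
(-5*32)*((-15 + 1/(1 + d)) + V(-1)) = (-5*32)*((-15 + 1/(1 - 6)) + 3) = -160*((-15 + 1/(-5)) + 3) = -160*((-15 - ⅕) + 3) = -160*(-76/5 + 3) = -160*(-61/5) = 1952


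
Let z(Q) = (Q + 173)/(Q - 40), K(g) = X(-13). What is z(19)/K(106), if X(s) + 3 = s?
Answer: 4/7 ≈ 0.57143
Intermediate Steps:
X(s) = -3 + s
K(g) = -16 (K(g) = -3 - 13 = -16)
z(Q) = (173 + Q)/(-40 + Q)
z(19)/K(106) = ((173 + 19)/(-40 + 19))/(-16) = (192/(-21))*(-1/16) = -1/21*192*(-1/16) = -64/7*(-1/16) = 4/7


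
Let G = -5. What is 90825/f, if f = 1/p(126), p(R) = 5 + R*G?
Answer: -56765625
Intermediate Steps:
p(R) = 5 - 5*R (p(R) = 5 + R*(-5) = 5 - 5*R)
f = -1/625 (f = 1/(5 - 5*126) = 1/(5 - 630) = 1/(-625) = -1/625 ≈ -0.0016000)
90825/f = 90825/(-1/625) = 90825*(-625) = -56765625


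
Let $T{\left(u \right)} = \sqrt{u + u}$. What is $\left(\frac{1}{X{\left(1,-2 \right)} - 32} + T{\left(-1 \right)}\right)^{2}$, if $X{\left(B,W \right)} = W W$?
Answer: $\frac{\left(1 - 28 i \sqrt{2}\right)^{2}}{784} \approx -1.9987 - 0.10102 i$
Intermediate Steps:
$X{\left(B,W \right)} = W^{2}$
$T{\left(u \right)} = \sqrt{2} \sqrt{u}$ ($T{\left(u \right)} = \sqrt{2 u} = \sqrt{2} \sqrt{u}$)
$\left(\frac{1}{X{\left(1,-2 \right)} - 32} + T{\left(-1 \right)}\right)^{2} = \left(\frac{1}{\left(-2\right)^{2} - 32} + \sqrt{2} \sqrt{-1}\right)^{2} = \left(\frac{1}{4 - 32} + \sqrt{2} i\right)^{2} = \left(\frac{1}{-28} + i \sqrt{2}\right)^{2} = \left(- \frac{1}{28} + i \sqrt{2}\right)^{2}$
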